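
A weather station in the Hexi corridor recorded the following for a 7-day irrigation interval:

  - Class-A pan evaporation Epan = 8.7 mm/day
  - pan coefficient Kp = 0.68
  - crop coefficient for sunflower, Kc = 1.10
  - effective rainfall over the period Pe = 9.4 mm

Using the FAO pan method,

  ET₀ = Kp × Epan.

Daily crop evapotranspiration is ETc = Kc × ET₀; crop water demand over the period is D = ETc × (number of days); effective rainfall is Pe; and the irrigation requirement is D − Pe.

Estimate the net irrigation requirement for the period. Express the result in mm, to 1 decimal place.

ET₀ = 0.68 × 8.7 = 5.9160 mm/d
ETc = Kc × ET₀ = 1.10 × 5.9160 = 6.5076 mm/d
Crop demand D = ETc × 7 d = 6.5076 × 7 = 45.553 mm
D − Pe = 45.553 − 9.4 = 36.153 mm

36.2 mm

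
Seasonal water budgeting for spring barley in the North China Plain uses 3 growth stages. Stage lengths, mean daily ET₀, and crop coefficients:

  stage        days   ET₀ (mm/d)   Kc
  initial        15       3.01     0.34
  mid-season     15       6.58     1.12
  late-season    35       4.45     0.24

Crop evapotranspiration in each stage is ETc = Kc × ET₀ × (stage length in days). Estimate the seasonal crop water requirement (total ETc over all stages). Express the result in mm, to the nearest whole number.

initial: 0.34 × 3.01 × 15 = 15.35 mm
mid-season: 1.12 × 6.58 × 15 = 110.54 mm
late-season: 0.24 × 4.45 × 35 = 37.38 mm
Seasonal total = 163.27 mm

163 mm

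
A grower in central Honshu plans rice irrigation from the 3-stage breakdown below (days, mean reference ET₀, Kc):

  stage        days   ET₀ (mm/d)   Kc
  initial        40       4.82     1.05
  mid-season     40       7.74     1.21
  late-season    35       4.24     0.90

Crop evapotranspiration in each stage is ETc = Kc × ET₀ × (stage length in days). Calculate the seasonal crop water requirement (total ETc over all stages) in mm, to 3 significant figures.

initial: 1.05 × 4.82 × 40 = 202.44 mm
mid-season: 1.21 × 7.74 × 40 = 374.62 mm
late-season: 0.90 × 4.24 × 35 = 133.56 mm
Seasonal total = 710.62 mm

711 mm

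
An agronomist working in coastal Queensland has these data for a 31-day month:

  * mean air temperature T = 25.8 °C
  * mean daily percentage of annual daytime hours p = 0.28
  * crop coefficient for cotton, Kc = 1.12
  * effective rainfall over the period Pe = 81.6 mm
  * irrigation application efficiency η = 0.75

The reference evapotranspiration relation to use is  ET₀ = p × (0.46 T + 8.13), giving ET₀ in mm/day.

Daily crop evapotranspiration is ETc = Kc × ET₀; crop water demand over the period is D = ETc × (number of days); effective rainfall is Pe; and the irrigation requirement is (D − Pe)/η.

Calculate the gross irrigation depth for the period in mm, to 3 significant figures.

ET₀ = 0.28 × (0.46 × 25.8 + 8.13) = 0.28 × 19.998 = 5.5994 mm/d
ETc = Kc × ET₀ = 1.12 × 5.5994 = 6.2713 mm/d
Crop demand D = ETc × 31 d = 6.2713 × 31 = 194.410 mm
D − Pe = 194.410 − 81.6 = 112.810 mm
Gross irrigation = 112.810 / 0.75 = 150.413 mm

150 mm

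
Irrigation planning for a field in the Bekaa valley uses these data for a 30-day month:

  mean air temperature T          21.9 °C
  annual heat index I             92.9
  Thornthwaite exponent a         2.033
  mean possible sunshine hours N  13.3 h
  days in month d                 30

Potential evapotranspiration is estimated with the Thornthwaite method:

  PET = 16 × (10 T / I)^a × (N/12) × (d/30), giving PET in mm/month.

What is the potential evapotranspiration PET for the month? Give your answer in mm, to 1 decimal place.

10T/I = 10 × 21.9 / 92.9 = 2.3574
(10T/I)^a = 2.3574^2.033 = 5.7169
Uncorrected PET = 16 × 5.7169 = 91.470 mm
Correction = (N/12)(d/30) = (13.3/12)(30/30) = 1.1083
PET = 91.470 × 1.1083 = 101.376 mm/month

101.4 mm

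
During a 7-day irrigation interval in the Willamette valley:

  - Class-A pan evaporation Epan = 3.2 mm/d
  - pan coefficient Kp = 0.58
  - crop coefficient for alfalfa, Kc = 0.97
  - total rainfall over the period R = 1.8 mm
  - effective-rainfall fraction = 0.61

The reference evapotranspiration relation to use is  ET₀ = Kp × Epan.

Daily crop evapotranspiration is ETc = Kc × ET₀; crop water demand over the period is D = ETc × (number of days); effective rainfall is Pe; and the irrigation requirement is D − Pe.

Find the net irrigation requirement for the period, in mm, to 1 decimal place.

ET₀ = 0.58 × 3.2 = 1.8560 mm/d
ETc = Kc × ET₀ = 0.97 × 1.8560 = 1.8003 mm/d
Crop demand D = ETc × 7 d = 1.8003 × 7 = 12.602 mm
Pe = 0.61 × 1.8 = 1.098 mm
D − Pe = 12.602 − 1.098 = 11.504 mm

11.5 mm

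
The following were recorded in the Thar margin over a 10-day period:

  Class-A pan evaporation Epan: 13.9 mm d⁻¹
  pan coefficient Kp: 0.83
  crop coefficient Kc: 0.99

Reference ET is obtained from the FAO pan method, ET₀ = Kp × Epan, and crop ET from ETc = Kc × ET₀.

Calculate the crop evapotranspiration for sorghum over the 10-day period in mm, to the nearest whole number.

ET₀ = 0.83 × 13.9 = 11.5370 mm/d
ETc = Kc × ET₀ = 0.99 × 11.5370 = 11.4216 mm/d
Over 10 days: 11.4216 × 10 = 114.216 mm

114 mm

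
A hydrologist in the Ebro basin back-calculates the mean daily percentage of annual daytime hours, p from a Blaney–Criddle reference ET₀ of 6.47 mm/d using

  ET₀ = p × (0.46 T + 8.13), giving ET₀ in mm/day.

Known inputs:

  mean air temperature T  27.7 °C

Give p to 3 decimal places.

0.310

p = ET₀ / (0.46 T + 8.13) = 6.47 / (0.46 × 27.7 + 8.13) = 6.47 / 20.872 = 0.3100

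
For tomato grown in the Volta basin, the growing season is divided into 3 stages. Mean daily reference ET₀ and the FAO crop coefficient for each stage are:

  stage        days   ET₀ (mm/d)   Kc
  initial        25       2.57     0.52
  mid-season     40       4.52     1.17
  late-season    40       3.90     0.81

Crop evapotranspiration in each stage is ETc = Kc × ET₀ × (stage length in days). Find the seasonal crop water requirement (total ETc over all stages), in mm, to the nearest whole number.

371 mm

initial: 0.52 × 2.57 × 25 = 33.41 mm
mid-season: 1.17 × 4.52 × 40 = 211.54 mm
late-season: 0.81 × 3.90 × 40 = 126.36 mm
Seasonal total = 371.31 mm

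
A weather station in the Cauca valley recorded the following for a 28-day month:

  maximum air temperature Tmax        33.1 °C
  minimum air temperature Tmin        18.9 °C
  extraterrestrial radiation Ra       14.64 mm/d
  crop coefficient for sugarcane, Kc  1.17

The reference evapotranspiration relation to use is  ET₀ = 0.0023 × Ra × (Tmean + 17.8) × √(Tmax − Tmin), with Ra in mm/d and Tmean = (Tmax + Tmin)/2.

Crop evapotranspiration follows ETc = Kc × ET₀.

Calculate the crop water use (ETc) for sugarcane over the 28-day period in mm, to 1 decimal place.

182.1 mm

Tmean = (33.1 + 18.9)/2 = 26.00 °C
ET₀ = 0.0023 × 14.64 × (26.00 + 17.8) × √14.2 = 0.0023 × 14.64 × 43.80 × 3.7683 = 5.5576 mm/d
ETc = Kc × ET₀ = 1.17 × 5.5576 = 6.5024 mm/d
Over 28 days: 6.5024 × 28 = 182.067 mm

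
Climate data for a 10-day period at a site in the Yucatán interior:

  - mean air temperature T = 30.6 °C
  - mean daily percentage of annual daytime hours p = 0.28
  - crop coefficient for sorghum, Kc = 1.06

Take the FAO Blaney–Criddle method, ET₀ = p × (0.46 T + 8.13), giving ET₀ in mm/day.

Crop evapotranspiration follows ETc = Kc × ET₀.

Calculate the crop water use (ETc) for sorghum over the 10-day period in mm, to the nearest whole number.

ET₀ = 0.28 × (0.46 × 30.6 + 8.13) = 0.28 × 22.206 = 6.2177 mm/d
ETc = Kc × ET₀ = 1.06 × 6.2177 = 6.5908 mm/d
Over 10 days: 6.5908 × 10 = 65.908 mm

66 mm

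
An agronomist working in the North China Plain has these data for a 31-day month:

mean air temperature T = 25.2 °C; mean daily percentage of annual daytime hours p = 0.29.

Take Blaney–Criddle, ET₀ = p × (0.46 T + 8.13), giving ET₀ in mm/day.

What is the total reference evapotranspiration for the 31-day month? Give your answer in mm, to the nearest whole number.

177 mm

ET₀ = 0.29 × (0.46 × 25.2 + 8.13) = 0.29 × 19.722 = 5.7194 mm/d
Monthly total = 5.7194 × 31 = 177.301 mm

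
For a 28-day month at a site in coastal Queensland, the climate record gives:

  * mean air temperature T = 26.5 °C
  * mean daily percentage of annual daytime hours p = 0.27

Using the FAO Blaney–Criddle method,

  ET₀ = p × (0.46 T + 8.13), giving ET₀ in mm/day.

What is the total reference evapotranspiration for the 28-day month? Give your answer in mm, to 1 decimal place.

ET₀ = 0.27 × (0.46 × 26.5 + 8.13) = 0.27 × 20.320 = 5.4864 mm/d
Monthly total = 5.4864 × 28 = 153.619 mm

153.6 mm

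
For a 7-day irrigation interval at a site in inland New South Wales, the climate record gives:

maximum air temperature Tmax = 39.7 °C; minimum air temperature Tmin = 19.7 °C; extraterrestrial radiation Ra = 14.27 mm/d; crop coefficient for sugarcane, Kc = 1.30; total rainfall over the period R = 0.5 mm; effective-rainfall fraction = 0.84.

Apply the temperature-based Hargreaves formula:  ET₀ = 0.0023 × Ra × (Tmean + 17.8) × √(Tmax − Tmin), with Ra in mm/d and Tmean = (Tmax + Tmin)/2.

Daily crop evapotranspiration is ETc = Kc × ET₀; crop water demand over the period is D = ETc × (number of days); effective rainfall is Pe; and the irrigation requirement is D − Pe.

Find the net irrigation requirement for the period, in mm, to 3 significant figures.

63.0 mm

Tmean = (39.7 + 19.7)/2 = 29.70 °C
ET₀ = 0.0023 × 14.27 × (29.70 + 17.8) × √20.0 = 0.0023 × 14.27 × 47.50 × 4.4721 = 6.9720 mm/d
ETc = Kc × ET₀ = 1.30 × 6.9720 = 9.0636 mm/d
Crop demand D = ETc × 7 d = 9.0636 × 7 = 63.445 mm
Pe = 0.84 × 0.5 = 0.420 mm
D − Pe = 63.445 − 0.420 = 63.025 mm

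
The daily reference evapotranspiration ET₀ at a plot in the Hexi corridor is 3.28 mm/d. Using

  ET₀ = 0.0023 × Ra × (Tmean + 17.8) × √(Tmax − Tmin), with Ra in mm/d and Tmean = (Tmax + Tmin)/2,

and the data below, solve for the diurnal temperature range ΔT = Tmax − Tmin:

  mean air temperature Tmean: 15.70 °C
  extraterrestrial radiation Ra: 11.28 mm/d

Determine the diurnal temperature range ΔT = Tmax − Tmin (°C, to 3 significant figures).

14.2 °C

√ΔT = ET₀ / [0.0023 × Ra × (Tmean+17.8)] = 3.28 / (0.0023 × 11.28 × 33.50) = 3.7739
ΔT = 3.7739² = 14.242 °C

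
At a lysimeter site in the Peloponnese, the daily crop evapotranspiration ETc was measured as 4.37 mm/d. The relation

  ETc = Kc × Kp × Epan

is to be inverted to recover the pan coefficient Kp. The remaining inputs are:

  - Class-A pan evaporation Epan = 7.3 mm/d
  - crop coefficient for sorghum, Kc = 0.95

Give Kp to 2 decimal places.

ETc = Kc × Kp × Epan  ⇒  Kp = ETc / (Kc × Epan)
Kp = 4.37 / (0.95 × 7.3) = 4.37 / 6.935 = 0.6301

0.63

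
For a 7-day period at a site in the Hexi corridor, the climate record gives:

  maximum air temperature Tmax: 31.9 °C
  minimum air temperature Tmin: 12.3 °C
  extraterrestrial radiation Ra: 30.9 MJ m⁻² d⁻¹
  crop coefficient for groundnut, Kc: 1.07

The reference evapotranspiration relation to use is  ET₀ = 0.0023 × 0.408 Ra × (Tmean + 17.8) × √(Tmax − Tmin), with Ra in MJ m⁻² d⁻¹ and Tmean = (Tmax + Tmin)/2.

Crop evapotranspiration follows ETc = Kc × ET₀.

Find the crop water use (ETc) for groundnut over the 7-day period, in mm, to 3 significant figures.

38.4 mm

Tmean = (31.9 + 12.3)/2 = 22.10 °C
0.408 Ra = 0.408 × 30.9 = 12.6072 mm/d equivalent
ET₀ = 0.0023 × 12.6072 × (22.10 + 17.8) × √19.6 = 0.0023 × 12.6072 × 39.90 × 4.4272 = 5.1221 mm/d
ETc = Kc × ET₀ = 1.07 × 5.1221 = 5.4806 mm/d
Over 7 days: 5.4806 × 7 = 38.364 mm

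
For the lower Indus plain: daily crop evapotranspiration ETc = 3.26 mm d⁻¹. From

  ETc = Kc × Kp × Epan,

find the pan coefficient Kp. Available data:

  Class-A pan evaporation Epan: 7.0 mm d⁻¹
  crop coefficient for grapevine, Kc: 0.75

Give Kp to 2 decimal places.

0.62

ETc = Kc × Kp × Epan  ⇒  Kp = ETc / (Kc × Epan)
Kp = 3.26 / (0.75 × 7.0) = 3.26 / 5.250 = 0.6210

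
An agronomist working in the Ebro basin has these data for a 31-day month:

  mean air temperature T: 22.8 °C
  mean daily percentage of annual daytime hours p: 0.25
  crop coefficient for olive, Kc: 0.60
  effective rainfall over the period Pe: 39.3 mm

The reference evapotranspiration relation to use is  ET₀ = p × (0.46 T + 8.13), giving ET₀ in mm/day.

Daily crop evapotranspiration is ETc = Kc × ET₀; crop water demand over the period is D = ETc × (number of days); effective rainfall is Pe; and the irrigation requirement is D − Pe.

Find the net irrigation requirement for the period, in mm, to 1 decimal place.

47.3 mm

ET₀ = 0.25 × (0.46 × 22.8 + 8.13) = 0.25 × 18.618 = 4.6545 mm/d
ETc = Kc × ET₀ = 0.60 × 4.6545 = 2.7927 mm/d
Crop demand D = ETc × 31 d = 2.7927 × 31 = 86.574 mm
D − Pe = 86.574 − 39.3 = 47.274 mm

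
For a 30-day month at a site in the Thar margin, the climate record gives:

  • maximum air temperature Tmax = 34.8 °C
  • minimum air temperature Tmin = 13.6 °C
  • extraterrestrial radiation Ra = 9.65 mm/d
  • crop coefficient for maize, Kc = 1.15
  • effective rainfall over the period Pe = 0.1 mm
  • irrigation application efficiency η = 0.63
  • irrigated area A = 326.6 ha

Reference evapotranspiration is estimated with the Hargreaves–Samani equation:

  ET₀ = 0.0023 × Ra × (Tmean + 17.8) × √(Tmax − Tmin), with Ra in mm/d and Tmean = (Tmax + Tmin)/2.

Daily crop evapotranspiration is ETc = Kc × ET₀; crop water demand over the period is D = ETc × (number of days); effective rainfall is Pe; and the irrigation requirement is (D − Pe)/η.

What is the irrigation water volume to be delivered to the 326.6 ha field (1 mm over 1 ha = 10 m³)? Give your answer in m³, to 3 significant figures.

Tmean = (34.8 + 13.6)/2 = 24.20 °C
ET₀ = 0.0023 × 9.65 × (24.20 + 17.8) × √21.2 = 0.0023 × 9.65 × 42.00 × 4.6043 = 4.2921 mm/d
ETc = Kc × ET₀ = 1.15 × 4.2921 = 4.9359 mm/d
Crop demand D = ETc × 30 d = 4.9359 × 30 = 148.077 mm
D − Pe = 148.077 − 0.1 = 147.977 mm
Gross irrigation = 147.977 / 0.63 = 234.884 mm
Volume = 234.884 mm × 326.6 ha × 10 = 767131.1 m³

767000 m³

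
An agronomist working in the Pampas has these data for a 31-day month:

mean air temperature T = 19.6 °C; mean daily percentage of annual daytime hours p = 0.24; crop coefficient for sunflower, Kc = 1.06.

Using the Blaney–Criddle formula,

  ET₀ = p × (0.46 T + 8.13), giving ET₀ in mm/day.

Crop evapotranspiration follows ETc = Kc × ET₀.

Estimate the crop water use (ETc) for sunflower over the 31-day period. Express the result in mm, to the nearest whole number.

ET₀ = 0.24 × (0.46 × 19.6 + 8.13) = 0.24 × 17.146 = 4.1150 mm/d
ETc = Kc × ET₀ = 1.06 × 4.1150 = 4.3619 mm/d
Over 31 days: 4.3619 × 31 = 135.219 mm

135 mm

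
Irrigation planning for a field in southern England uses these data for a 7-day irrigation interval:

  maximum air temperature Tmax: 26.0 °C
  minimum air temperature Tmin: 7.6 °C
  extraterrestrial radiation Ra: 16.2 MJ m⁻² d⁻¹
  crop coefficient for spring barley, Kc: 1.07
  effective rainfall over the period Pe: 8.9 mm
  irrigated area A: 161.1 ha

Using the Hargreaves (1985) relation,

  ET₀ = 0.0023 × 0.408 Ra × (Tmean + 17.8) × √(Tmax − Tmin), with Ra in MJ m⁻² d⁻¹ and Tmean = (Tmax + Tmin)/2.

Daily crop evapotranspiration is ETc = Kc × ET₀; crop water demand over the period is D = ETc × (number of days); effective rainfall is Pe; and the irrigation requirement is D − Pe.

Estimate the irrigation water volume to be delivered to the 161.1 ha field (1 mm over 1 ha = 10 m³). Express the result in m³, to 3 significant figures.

Tmean = (26.0 + 7.6)/2 = 16.80 °C
0.408 Ra = 0.408 × 16.2 = 6.6096 mm/d equivalent
ET₀ = 0.0023 × 6.6096 × (16.80 + 17.8) × √18.4 = 0.0023 × 6.6096 × 34.60 × 4.2895 = 2.2562 mm/d
ETc = Kc × ET₀ = 1.07 × 2.2562 = 2.4141 mm/d
Crop demand D = ETc × 7 d = 2.4141 × 7 = 16.899 mm
D − Pe = 16.899 − 8.9 = 7.999 mm
Volume = 7.999 mm × 161.1 ha × 10 = 12886.4 m³

12900 m³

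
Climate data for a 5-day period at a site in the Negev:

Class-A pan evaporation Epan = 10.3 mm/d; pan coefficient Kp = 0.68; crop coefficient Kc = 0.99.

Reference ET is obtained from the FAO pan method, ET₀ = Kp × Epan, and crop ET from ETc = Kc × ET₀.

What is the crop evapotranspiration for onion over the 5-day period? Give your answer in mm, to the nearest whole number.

35 mm

ET₀ = 0.68 × 10.3 = 7.0040 mm/d
ETc = Kc × ET₀ = 0.99 × 7.0040 = 6.9340 mm/d
Over 5 days: 6.9340 × 5 = 34.670 mm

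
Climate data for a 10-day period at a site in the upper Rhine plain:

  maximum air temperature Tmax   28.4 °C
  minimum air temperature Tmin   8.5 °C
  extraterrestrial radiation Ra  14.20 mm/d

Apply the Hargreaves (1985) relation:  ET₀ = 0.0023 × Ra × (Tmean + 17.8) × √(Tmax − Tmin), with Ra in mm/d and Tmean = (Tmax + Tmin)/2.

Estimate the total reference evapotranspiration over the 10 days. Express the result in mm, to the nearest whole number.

53 mm

Tmean = (28.4 + 8.5)/2 = 18.45 °C
ET₀ = 0.0023 × 14.20 × (18.45 + 17.8) × √19.9 = 0.0023 × 14.20 × 36.25 × 4.4609 = 5.2814 mm/d
Over 10 days: 5.2814 × 10 = 52.814 mm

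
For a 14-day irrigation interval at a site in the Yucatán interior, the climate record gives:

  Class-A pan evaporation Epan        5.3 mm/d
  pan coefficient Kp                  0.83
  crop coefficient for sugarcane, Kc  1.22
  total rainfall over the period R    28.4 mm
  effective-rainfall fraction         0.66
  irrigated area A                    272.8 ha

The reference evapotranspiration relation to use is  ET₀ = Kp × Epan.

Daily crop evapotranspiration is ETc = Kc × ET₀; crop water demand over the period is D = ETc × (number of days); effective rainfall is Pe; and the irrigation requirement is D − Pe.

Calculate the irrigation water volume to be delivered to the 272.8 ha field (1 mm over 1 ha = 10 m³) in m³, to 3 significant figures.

154000 m³

ET₀ = 0.83 × 5.3 = 4.3990 mm/d
ETc = Kc × ET₀ = 1.22 × 4.3990 = 5.3668 mm/d
Crop demand D = ETc × 14 d = 5.3668 × 14 = 75.135 mm
Pe = 0.66 × 28.4 = 18.744 mm
D − Pe = 75.135 − 18.744 = 56.391 mm
Volume = 56.391 mm × 272.8 ha × 10 = 153834.6 m³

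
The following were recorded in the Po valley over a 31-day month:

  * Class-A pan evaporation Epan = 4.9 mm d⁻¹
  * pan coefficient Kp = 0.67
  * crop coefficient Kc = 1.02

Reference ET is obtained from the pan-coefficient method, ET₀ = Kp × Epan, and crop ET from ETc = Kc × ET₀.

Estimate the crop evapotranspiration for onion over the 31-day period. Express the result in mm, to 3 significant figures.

104 mm

ET₀ = 0.67 × 4.9 = 3.2830 mm/d
ETc = Kc × ET₀ = 1.02 × 3.2830 = 3.3487 mm/d
Over 31 days: 3.3487 × 31 = 103.810 mm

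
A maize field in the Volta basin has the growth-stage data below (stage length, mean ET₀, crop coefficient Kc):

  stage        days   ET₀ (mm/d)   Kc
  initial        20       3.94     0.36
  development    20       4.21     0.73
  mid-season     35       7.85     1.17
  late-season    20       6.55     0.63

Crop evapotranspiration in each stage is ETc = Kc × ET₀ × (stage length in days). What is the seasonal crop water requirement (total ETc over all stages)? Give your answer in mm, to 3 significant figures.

494 mm

initial: 0.36 × 3.94 × 20 = 28.37 mm
development: 0.73 × 4.21 × 20 = 61.47 mm
mid-season: 1.17 × 7.85 × 35 = 321.46 mm
late-season: 0.63 × 6.55 × 20 = 82.53 mm
Seasonal total = 493.83 mm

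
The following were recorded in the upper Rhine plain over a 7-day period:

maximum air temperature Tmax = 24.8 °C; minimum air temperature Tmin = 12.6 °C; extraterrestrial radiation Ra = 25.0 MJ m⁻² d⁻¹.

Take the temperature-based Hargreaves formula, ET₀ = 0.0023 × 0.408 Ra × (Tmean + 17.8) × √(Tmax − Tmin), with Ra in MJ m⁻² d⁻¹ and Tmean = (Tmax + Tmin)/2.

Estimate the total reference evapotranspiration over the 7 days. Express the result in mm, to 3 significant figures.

20.9 mm

Tmean = (24.8 + 12.6)/2 = 18.70 °C
0.408 Ra = 0.408 × 25.0 = 10.2000 mm/d equivalent
ET₀ = 0.0023 × 10.2000 × (18.70 + 17.8) × √12.2 = 0.0023 × 10.2000 × 36.50 × 3.4928 = 2.9908 mm/d
Over 7 days: 2.9908 × 7 = 20.936 mm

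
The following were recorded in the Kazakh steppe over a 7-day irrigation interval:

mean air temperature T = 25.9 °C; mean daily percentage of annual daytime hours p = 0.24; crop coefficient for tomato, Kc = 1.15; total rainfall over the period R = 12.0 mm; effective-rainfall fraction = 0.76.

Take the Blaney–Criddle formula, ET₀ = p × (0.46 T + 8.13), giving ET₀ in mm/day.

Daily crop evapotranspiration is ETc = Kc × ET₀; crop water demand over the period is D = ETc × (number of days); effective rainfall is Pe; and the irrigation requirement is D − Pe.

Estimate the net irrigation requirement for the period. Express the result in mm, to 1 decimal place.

ET₀ = 0.24 × (0.46 × 25.9 + 8.13) = 0.24 × 20.044 = 4.8106 mm/d
ETc = Kc × ET₀ = 1.15 × 4.8106 = 5.5322 mm/d
Crop demand D = ETc × 7 d = 5.5322 × 7 = 38.725 mm
Pe = 0.76 × 12.0 = 9.120 mm
D − Pe = 38.725 − 9.120 = 29.605 mm

29.6 mm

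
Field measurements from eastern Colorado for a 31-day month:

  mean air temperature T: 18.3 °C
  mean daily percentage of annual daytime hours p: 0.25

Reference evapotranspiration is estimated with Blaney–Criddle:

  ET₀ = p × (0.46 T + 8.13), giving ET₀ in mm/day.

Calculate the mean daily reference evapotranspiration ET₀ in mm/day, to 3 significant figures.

ET₀ = 0.25 × (0.46 × 18.3 + 8.13) = 0.25 × 16.548 = 4.1370 mm/d

4.14 mm/day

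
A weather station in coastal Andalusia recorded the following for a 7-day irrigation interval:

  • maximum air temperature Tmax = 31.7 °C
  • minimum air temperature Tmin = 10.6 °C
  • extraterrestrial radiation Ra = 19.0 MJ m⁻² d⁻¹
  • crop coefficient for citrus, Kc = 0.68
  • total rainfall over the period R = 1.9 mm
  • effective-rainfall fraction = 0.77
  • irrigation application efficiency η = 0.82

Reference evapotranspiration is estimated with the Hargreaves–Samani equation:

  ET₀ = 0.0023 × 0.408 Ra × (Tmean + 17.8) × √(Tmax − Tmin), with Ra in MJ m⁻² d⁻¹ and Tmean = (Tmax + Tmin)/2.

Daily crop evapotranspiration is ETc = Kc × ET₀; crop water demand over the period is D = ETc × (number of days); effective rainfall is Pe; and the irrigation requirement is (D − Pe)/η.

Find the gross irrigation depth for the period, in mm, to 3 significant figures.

Tmean = (31.7 + 10.6)/2 = 21.15 °C
0.408 Ra = 0.408 × 19.0 = 7.7520 mm/d equivalent
ET₀ = 0.0023 × 7.7520 × (21.15 + 17.8) × √21.1 = 0.0023 × 7.7520 × 38.95 × 4.5935 = 3.1900 mm/d
ETc = Kc × ET₀ = 0.68 × 3.1900 = 2.1692 mm/d
Crop demand D = ETc × 7 d = 2.1692 × 7 = 15.184 mm
Pe = 0.77 × 1.9 = 1.463 mm
D − Pe = 15.184 − 1.463 = 13.721 mm
Gross irrigation = 13.721 / 0.82 = 16.733 mm

16.7 mm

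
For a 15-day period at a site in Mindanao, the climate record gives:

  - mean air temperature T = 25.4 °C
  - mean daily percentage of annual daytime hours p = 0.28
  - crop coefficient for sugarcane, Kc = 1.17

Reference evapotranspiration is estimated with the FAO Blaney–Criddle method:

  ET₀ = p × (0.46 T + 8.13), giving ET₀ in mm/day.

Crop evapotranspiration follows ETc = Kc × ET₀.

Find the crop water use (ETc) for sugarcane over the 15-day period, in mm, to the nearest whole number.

ET₀ = 0.28 × (0.46 × 25.4 + 8.13) = 0.28 × 19.814 = 5.5479 mm/d
ETc = Kc × ET₀ = 1.17 × 5.5479 = 6.4910 mm/d
Over 15 days: 6.4910 × 15 = 97.365 mm

97 mm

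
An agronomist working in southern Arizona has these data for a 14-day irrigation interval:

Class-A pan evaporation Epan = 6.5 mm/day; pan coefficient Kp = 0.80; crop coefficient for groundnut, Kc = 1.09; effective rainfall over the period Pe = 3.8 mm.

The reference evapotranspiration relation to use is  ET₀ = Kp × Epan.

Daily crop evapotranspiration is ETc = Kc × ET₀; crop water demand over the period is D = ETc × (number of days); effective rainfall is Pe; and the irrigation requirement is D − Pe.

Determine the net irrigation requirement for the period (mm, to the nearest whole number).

76 mm

ET₀ = 0.80 × 6.5 = 5.2000 mm/d
ETc = Kc × ET₀ = 1.09 × 5.2000 = 5.6680 mm/d
Crop demand D = ETc × 14 d = 5.6680 × 14 = 79.352 mm
D − Pe = 79.352 − 3.8 = 75.552 mm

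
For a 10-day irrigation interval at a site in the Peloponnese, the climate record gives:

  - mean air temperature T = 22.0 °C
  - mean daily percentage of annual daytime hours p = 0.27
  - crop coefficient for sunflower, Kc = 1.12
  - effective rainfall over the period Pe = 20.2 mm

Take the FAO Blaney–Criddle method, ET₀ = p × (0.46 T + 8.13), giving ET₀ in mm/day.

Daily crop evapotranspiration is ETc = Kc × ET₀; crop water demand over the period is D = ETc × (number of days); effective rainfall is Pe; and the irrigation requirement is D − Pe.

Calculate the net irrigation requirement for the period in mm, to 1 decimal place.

35.0 mm

ET₀ = 0.27 × (0.46 × 22.0 + 8.13) = 0.27 × 18.250 = 4.9275 mm/d
ETc = Kc × ET₀ = 1.12 × 4.9275 = 5.5188 mm/d
Crop demand D = ETc × 10 d = 5.5188 × 10 = 55.188 mm
D − Pe = 55.188 − 20.2 = 34.988 mm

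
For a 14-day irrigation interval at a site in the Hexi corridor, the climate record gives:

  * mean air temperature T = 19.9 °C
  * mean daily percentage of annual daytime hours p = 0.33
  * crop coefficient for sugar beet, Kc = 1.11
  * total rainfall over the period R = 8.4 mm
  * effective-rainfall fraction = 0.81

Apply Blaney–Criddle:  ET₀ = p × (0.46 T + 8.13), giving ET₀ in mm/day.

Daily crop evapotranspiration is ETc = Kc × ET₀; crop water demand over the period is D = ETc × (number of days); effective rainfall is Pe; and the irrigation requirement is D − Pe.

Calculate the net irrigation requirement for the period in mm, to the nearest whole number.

ET₀ = 0.33 × (0.46 × 19.9 + 8.13) = 0.33 × 17.284 = 5.7037 mm/d
ETc = Kc × ET₀ = 1.11 × 5.7037 = 6.3311 mm/d
Crop demand D = ETc × 14 d = 6.3311 × 14 = 88.635 mm
Pe = 0.81 × 8.4 = 6.804 mm
D − Pe = 88.635 − 6.804 = 81.831 mm

82 mm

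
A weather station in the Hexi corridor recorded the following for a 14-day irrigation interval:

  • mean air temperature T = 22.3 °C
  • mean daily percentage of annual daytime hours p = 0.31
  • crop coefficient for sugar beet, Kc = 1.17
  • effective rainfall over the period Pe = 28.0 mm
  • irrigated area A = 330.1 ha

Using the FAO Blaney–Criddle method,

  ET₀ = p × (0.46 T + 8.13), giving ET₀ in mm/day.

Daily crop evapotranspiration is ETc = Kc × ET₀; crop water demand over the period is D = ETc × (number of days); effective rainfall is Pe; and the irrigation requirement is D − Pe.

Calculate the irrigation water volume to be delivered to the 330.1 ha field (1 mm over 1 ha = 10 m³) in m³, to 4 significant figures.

215800 m³

ET₀ = 0.31 × (0.46 × 22.3 + 8.13) = 0.31 × 18.388 = 5.7003 mm/d
ETc = Kc × ET₀ = 1.17 × 5.7003 = 6.6694 mm/d
Crop demand D = ETc × 14 d = 6.6694 × 14 = 93.372 mm
D − Pe = 93.372 − 28.0 = 65.372 mm
Volume = 65.372 mm × 330.1 ha × 10 = 215793.0 m³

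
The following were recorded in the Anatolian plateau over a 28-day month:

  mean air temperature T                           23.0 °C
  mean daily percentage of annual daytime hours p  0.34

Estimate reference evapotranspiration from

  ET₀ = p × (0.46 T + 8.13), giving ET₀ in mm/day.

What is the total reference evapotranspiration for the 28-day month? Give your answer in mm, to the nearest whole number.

ET₀ = 0.34 × (0.46 × 23.0 + 8.13) = 0.34 × 18.710 = 6.3614 mm/d
Monthly total = 6.3614 × 28 = 178.119 mm

178 mm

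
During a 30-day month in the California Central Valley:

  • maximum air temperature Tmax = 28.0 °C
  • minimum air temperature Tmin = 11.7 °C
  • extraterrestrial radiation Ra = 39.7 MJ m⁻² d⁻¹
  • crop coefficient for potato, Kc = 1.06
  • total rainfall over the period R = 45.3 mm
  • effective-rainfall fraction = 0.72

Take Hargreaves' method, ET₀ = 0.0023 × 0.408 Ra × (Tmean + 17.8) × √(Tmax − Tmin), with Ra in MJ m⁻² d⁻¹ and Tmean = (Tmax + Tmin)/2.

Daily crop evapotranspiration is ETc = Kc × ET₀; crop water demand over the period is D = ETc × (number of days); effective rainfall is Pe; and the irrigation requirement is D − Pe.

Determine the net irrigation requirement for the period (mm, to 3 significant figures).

147 mm

Tmean = (28.0 + 11.7)/2 = 19.85 °C
0.408 Ra = 0.408 × 39.7 = 16.1976 mm/d equivalent
ET₀ = 0.0023 × 16.1976 × (19.85 + 17.8) × √16.3 = 0.0023 × 16.1976 × 37.65 × 4.0373 = 5.6628 mm/d
ETc = Kc × ET₀ = 1.06 × 5.6628 = 6.0026 mm/d
Crop demand D = ETc × 30 d = 6.0026 × 30 = 180.078 mm
Pe = 0.72 × 45.3 = 32.616 mm
D − Pe = 180.078 − 32.616 = 147.462 mm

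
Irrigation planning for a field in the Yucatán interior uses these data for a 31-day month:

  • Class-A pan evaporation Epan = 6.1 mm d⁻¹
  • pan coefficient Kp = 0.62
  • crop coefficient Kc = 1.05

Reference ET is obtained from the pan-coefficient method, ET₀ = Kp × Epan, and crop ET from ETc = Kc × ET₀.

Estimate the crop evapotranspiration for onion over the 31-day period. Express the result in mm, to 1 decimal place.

123.1 mm

ET₀ = 0.62 × 6.1 = 3.7820 mm/d
ETc = Kc × ET₀ = 1.05 × 3.7820 = 3.9711 mm/d
Over 31 days: 3.9711 × 31 = 123.104 mm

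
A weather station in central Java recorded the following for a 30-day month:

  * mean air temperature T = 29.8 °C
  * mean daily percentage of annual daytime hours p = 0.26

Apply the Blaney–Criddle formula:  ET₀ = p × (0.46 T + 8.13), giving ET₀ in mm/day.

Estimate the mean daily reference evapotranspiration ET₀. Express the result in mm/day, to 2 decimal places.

ET₀ = 0.26 × (0.46 × 29.8 + 8.13) = 0.26 × 21.838 = 5.6779 mm/d

5.68 mm/day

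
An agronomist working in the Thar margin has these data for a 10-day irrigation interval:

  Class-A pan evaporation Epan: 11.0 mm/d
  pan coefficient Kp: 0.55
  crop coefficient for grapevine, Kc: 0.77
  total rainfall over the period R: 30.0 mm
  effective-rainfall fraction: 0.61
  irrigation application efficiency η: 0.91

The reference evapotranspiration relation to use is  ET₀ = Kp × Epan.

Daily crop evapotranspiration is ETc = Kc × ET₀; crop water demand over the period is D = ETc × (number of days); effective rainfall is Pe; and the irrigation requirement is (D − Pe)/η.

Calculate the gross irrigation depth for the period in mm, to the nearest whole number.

ET₀ = 0.55 × 11.0 = 6.0500 mm/d
ETc = Kc × ET₀ = 0.77 × 6.0500 = 4.6585 mm/d
Crop demand D = ETc × 10 d = 4.6585 × 10 = 46.585 mm
Pe = 0.61 × 30.0 = 18.300 mm
D − Pe = 46.585 − 18.300 = 28.285 mm
Gross irrigation = 28.285 / 0.91 = 31.082 mm

31 mm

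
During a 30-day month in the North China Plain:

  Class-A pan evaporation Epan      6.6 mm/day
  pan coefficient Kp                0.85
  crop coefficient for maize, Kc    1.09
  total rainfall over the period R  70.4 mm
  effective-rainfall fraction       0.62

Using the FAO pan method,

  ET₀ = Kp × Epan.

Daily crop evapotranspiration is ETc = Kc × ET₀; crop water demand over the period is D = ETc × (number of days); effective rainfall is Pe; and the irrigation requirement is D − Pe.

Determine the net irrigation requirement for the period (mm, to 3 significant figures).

140 mm

ET₀ = 0.85 × 6.6 = 5.6100 mm/d
ETc = Kc × ET₀ = 1.09 × 5.6100 = 6.1149 mm/d
Crop demand D = ETc × 30 d = 6.1149 × 30 = 183.447 mm
Pe = 0.62 × 70.4 = 43.648 mm
D − Pe = 183.447 − 43.648 = 139.799 mm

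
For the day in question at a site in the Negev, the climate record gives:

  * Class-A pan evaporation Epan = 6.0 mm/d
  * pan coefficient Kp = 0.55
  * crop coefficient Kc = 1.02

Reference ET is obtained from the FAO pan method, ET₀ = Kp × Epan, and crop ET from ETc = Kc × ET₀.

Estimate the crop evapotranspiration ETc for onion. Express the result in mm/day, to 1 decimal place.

3.4 mm/day

ET₀ = 0.55 × 6.0 = 3.3000 mm/d
ETc = Kc × ET₀ = 1.02 × 3.3000 = 3.3660 mm/d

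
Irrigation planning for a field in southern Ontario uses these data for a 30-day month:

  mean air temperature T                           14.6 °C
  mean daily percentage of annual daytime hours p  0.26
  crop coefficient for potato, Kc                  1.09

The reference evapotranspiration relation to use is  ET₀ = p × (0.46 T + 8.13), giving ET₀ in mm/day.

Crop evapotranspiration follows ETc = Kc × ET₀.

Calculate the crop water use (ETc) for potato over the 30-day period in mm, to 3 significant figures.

ET₀ = 0.26 × (0.46 × 14.6 + 8.13) = 0.26 × 14.846 = 3.8600 mm/d
ETc = Kc × ET₀ = 1.09 × 3.8600 = 4.2074 mm/d
Over 30 days: 4.2074 × 30 = 126.222 mm

126 mm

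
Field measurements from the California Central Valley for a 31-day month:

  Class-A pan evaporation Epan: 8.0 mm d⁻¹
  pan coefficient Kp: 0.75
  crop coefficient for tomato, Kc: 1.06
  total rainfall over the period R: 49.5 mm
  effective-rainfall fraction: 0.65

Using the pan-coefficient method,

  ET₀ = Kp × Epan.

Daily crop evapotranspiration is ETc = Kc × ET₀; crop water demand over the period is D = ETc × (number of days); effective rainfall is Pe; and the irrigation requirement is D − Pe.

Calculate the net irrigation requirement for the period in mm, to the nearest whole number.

ET₀ = 0.75 × 8.0 = 6.0000 mm/d
ETc = Kc × ET₀ = 1.06 × 6.0000 = 6.3600 mm/d
Crop demand D = ETc × 31 d = 6.3600 × 31 = 197.160 mm
Pe = 0.65 × 49.5 = 32.175 mm
D − Pe = 197.160 − 32.175 = 164.985 mm

165 mm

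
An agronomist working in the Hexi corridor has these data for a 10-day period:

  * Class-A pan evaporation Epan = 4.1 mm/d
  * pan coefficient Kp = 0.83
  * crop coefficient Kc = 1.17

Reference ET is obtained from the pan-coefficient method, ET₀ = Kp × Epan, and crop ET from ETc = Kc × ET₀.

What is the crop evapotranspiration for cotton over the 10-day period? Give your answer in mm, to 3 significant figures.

ET₀ = 0.83 × 4.1 = 3.4030 mm/d
ETc = Kc × ET₀ = 1.17 × 3.4030 = 3.9815 mm/d
Over 10 days: 3.9815 × 10 = 39.815 mm

39.8 mm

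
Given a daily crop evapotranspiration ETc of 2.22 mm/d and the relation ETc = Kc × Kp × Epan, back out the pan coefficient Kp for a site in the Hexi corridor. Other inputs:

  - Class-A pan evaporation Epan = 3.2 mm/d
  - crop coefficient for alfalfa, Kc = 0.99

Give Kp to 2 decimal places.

0.70

ETc = Kc × Kp × Epan  ⇒  Kp = ETc / (Kc × Epan)
Kp = 2.22 / (0.99 × 3.2) = 2.22 / 3.168 = 0.7008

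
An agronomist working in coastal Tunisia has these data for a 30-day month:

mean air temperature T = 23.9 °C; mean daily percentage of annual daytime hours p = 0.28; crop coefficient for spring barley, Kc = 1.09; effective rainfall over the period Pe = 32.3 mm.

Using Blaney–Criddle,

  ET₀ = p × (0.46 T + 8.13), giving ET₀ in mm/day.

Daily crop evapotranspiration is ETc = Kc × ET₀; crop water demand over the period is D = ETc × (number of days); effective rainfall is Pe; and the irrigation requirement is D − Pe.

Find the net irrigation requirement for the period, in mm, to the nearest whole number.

143 mm

ET₀ = 0.28 × (0.46 × 23.9 + 8.13) = 0.28 × 19.124 = 5.3547 mm/d
ETc = Kc × ET₀ = 1.09 × 5.3547 = 5.8366 mm/d
Crop demand D = ETc × 30 d = 5.8366 × 30 = 175.098 mm
D − Pe = 175.098 − 32.3 = 142.798 mm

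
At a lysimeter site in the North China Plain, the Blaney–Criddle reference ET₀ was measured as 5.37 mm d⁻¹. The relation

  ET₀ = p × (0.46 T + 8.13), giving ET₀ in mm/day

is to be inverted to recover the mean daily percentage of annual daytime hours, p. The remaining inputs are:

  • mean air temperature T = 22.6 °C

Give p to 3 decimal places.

0.290

p = ET₀ / (0.46 T + 8.13) = 5.37 / (0.46 × 22.6 + 8.13) = 5.37 / 18.526 = 0.2899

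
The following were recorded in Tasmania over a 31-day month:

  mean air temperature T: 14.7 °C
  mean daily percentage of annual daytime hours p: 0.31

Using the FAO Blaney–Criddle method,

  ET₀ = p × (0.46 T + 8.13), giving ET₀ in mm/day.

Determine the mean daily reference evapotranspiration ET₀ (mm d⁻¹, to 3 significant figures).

4.62 mm d⁻¹

ET₀ = 0.31 × (0.46 × 14.7 + 8.13) = 0.31 × 14.892 = 4.6165 mm/d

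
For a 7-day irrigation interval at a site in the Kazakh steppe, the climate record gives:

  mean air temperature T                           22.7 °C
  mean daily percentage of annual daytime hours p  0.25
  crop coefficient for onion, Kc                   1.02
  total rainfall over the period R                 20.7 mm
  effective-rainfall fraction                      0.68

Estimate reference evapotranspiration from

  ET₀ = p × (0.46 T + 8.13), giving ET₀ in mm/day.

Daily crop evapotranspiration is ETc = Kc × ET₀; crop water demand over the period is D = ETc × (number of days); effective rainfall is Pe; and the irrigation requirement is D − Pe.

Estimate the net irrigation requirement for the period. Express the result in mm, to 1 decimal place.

19.1 mm

ET₀ = 0.25 × (0.46 × 22.7 + 8.13) = 0.25 × 18.572 = 4.6430 mm/d
ETc = Kc × ET₀ = 1.02 × 4.6430 = 4.7359 mm/d
Crop demand D = ETc × 7 d = 4.7359 × 7 = 33.151 mm
Pe = 0.68 × 20.7 = 14.076 mm
D − Pe = 33.151 − 14.076 = 19.075 mm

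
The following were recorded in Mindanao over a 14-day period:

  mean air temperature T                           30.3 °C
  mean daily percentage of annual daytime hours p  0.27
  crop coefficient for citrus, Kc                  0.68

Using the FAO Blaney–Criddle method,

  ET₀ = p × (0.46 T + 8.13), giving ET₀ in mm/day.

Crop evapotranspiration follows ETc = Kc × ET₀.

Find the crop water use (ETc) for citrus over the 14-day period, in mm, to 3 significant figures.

56.7 mm

ET₀ = 0.27 × (0.46 × 30.3 + 8.13) = 0.27 × 22.068 = 5.9584 mm/d
ETc = Kc × ET₀ = 0.68 × 5.9584 = 4.0517 mm/d
Over 14 days: 4.0517 × 14 = 56.724 mm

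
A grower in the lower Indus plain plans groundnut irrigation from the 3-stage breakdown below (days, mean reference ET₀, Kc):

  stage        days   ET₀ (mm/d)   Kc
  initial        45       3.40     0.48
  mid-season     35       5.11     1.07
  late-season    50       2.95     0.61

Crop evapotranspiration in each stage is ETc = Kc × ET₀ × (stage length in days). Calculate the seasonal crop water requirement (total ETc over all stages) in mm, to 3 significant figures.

355 mm

initial: 0.48 × 3.40 × 45 = 73.44 mm
mid-season: 1.07 × 5.11 × 35 = 191.37 mm
late-season: 0.61 × 2.95 × 50 = 89.98 mm
Seasonal total = 354.79 mm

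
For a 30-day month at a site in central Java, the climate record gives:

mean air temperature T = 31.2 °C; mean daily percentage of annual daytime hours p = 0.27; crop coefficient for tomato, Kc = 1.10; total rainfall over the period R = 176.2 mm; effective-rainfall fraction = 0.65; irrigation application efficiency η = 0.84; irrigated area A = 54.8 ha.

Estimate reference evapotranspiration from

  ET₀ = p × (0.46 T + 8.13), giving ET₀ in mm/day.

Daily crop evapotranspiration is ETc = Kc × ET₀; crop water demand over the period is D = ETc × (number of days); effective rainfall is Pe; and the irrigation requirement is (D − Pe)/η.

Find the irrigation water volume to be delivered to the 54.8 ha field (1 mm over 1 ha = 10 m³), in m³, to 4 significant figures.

ET₀ = 0.27 × (0.46 × 31.2 + 8.13) = 0.27 × 22.482 = 6.0701 mm/d
ETc = Kc × ET₀ = 1.10 × 6.0701 = 6.6771 mm/d
Crop demand D = ETc × 30 d = 6.6771 × 30 = 200.313 mm
Pe = 0.65 × 176.2 = 114.530 mm
D − Pe = 200.313 − 114.530 = 85.783 mm
Gross irrigation = 85.783 / 0.84 = 102.123 mm
Volume = 102.123 mm × 54.8 ha × 10 = 55963.4 m³

55960 m³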